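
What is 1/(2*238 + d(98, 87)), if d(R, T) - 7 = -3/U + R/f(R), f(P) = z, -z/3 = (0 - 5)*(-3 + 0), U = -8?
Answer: 360/173231 ≈ 0.0020781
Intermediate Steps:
z = -45 (z = -3*(0 - 5)*(-3 + 0) = -(-15)*(-3) = -3*15 = -45)
f(P) = -45
d(R, T) = 59/8 - R/45 (d(R, T) = 7 + (-3/(-8) + R/(-45)) = 7 + (-3*(-1/8) + R*(-1/45)) = 7 + (3/8 - R/45) = 59/8 - R/45)
1/(2*238 + d(98, 87)) = 1/(2*238 + (59/8 - 1/45*98)) = 1/(476 + (59/8 - 98/45)) = 1/(476 + 1871/360) = 1/(173231/360) = 360/173231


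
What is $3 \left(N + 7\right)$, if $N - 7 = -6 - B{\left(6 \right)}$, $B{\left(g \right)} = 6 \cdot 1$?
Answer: $6$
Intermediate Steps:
$B{\left(g \right)} = 6$
$N = -5$ ($N = 7 - 12 = -5$)
$3 \left(N + 7\right) = 3 \left(-5 + 7\right) = 3 \cdot 2 = 6$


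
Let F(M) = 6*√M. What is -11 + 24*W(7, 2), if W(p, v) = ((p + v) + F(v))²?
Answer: 3661 + 2592*√2 ≈ 7326.6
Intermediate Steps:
W(p, v) = (p + v + 6*√v)² (W(p, v) = ((p + v) + 6*√v)² = (p + v + 6*√v)²)
-11 + 24*W(7, 2) = -11 + 24*(7 + 2 + 6*√2)² = -11 + 24*(9 + 6*√2)²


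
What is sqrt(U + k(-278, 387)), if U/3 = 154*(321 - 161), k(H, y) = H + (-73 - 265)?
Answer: 14*sqrt(374) ≈ 270.75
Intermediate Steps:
k(H, y) = -338 + H (k(H, y) = H - 338 = -338 + H)
U = 73920 (U = 3*(154*(321 - 161)) = 3*(154*160) = 3*24640 = 73920)
sqrt(U + k(-278, 387)) = sqrt(73920 + (-338 - 278)) = sqrt(73920 - 616) = sqrt(73304) = 14*sqrt(374)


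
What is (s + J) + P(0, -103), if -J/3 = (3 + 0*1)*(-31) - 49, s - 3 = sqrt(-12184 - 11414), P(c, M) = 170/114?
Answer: 24538/57 + 3*I*sqrt(2622) ≈ 430.49 + 153.62*I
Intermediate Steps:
P(c, M) = 85/57 (P(c, M) = 170*(1/114) = 85/57)
s = 3 + 3*I*sqrt(2622) (s = 3 + sqrt(-12184 - 11414) = 3 + sqrt(-23598) = 3 + 3*I*sqrt(2622) ≈ 3.0 + 153.62*I)
J = 426 (J = -3*((3 + 0*1)*(-31) - 49) = -3*((3 + 0)*(-31) - 49) = -3*(3*(-31) - 49) = -3*(-93 - 49) = -3*(-142) = 426)
(s + J) + P(0, -103) = ((3 + 3*I*sqrt(2622)) + 426) + 85/57 = (429 + 3*I*sqrt(2622)) + 85/57 = 24538/57 + 3*I*sqrt(2622)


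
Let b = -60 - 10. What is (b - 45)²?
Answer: 13225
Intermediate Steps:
b = -70
(b - 45)² = (-70 - 45)² = (-115)² = 13225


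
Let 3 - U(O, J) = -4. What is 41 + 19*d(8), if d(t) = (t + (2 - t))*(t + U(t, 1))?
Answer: 611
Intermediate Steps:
U(O, J) = 7 (U(O, J) = 3 - 1*(-4) = 3 + 4 = 7)
d(t) = 14 + 2*t (d(t) = (t + (2 - t))*(t + 7) = 2*(7 + t) = 14 + 2*t)
41 + 19*d(8) = 41 + 19*(14 + 2*8) = 41 + 19*(14 + 16) = 41 + 19*30 = 41 + 570 = 611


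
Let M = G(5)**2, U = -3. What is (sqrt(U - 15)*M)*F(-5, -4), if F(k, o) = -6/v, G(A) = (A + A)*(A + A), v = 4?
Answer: -45000*I*sqrt(2) ≈ -63640.0*I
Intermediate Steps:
G(A) = 4*A**2 (G(A) = (2*A)*(2*A) = 4*A**2)
M = 10000 (M = (4*5**2)**2 = (4*25)**2 = 100**2 = 10000)
F(k, o) = -3/2 (F(k, o) = -6/4 = -6*1/4 = -3/2)
(sqrt(U - 15)*M)*F(-5, -4) = (sqrt(-3 - 15)*10000)*(-3/2) = (sqrt(-18)*10000)*(-3/2) = ((3*I*sqrt(2))*10000)*(-3/2) = (30000*I*sqrt(2))*(-3/2) = -45000*I*sqrt(2)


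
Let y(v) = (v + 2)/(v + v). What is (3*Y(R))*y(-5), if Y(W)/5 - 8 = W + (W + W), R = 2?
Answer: 63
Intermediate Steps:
Y(W) = 40 + 15*W (Y(W) = 40 + 5*(W + (W + W)) = 40 + 5*(W + 2*W) = 40 + 5*(3*W) = 40 + 15*W)
y(v) = (2 + v)/(2*v) (y(v) = (2 + v)/((2*v)) = (2 + v)*(1/(2*v)) = (2 + v)/(2*v))
(3*Y(R))*y(-5) = (3*(40 + 15*2))*((½)*(2 - 5)/(-5)) = (3*(40 + 30))*((½)*(-⅕)*(-3)) = (3*70)*(3/10) = 210*(3/10) = 63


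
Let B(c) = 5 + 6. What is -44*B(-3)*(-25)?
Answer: 12100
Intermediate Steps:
B(c) = 11
-44*B(-3)*(-25) = -44*11*(-25) = -484*(-25) = 12100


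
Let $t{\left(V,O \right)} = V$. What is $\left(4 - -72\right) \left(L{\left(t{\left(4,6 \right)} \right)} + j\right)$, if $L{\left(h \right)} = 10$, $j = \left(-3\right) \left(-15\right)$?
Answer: $4180$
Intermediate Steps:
$j = 45$
$\left(4 - -72\right) \left(L{\left(t{\left(4,6 \right)} \right)} + j\right) = \left(4 - -72\right) \left(10 + 45\right) = \left(4 + 72\right) 55 = 76 \cdot 55 = 4180$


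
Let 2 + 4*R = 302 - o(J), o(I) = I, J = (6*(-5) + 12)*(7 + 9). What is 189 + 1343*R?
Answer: 197610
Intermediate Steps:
J = -288 (J = (-30 + 12)*16 = -18*16 = -288)
R = 147 (R = -½ + (302 - 1*(-288))/4 = -½ + (302 + 288)/4 = -½ + (¼)*590 = -½ + 295/2 = 147)
189 + 1343*R = 189 + 1343*147 = 189 + 197421 = 197610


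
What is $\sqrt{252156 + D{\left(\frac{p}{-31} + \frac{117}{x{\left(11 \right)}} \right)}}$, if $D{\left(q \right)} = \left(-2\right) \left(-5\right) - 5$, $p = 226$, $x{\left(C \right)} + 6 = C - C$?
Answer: $\sqrt{252161} \approx 502.16$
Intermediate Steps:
$x{\left(C \right)} = -6$ ($x{\left(C \right)} = -6 + \left(C - C\right) = -6 + 0 = -6$)
$D{\left(q \right)} = 5$ ($D{\left(q \right)} = 10 - 5 = 5$)
$\sqrt{252156 + D{\left(\frac{p}{-31} + \frac{117}{x{\left(11 \right)}} \right)}} = \sqrt{252156 + 5} = \sqrt{252161}$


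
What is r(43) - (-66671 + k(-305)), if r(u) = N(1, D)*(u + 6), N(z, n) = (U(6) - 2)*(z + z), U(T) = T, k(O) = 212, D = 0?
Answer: 66851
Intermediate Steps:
N(z, n) = 8*z (N(z, n) = (6 - 2)*(z + z) = 4*(2*z) = 8*z)
r(u) = 48 + 8*u (r(u) = (8*1)*(u + 6) = 8*(6 + u) = 48 + 8*u)
r(43) - (-66671 + k(-305)) = (48 + 8*43) - (-66671 + 212) = (48 + 344) - 1*(-66459) = 392 + 66459 = 66851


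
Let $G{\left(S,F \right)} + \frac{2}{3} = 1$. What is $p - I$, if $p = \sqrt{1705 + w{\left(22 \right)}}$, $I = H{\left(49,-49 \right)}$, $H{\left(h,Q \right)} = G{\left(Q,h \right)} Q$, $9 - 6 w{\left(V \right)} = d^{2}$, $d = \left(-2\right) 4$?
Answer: $\frac{49}{3} + \frac{5 \sqrt{2442}}{6} \approx 57.514$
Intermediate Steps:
$G{\left(S,F \right)} = \frac{1}{3}$ ($G{\left(S,F \right)} = - \frac{2}{3} + 1 = \frac{1}{3}$)
$d = -8$
$w{\left(V \right)} = - \frac{55}{6}$ ($w{\left(V \right)} = \frac{3}{2} - \frac{\left(-8\right)^{2}}{6} = \frac{3}{2} - \frac{32}{3} = - \frac{55}{6}$)
$H{\left(h,Q \right)} = \frac{Q}{3}$
$I = - \frac{49}{3}$ ($I = \frac{1}{3} \left(-49\right) = - \frac{49}{3} \approx -16.333$)
$p = \frac{5 \sqrt{2442}}{6}$ ($p = \sqrt{1705 - \frac{55}{6}} = \sqrt{\frac{10175}{6}} = \frac{5 \sqrt{2442}}{6} \approx 41.18$)
$p - I = \frac{5 \sqrt{2442}}{6} - - \frac{49}{3} = \frac{5 \sqrt{2442}}{6} + \frac{49}{3} = \frac{49}{3} + \frac{5 \sqrt{2442}}{6}$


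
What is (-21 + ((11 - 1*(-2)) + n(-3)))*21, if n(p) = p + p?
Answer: -294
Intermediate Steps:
n(p) = 2*p
(-21 + ((11 - 1*(-2)) + n(-3)))*21 = (-21 + ((11 - 1*(-2)) + 2*(-3)))*21 = (-21 + ((11 + 2) - 6))*21 = (-21 + (13 - 6))*21 = (-21 + 7)*21 = -14*21 = -294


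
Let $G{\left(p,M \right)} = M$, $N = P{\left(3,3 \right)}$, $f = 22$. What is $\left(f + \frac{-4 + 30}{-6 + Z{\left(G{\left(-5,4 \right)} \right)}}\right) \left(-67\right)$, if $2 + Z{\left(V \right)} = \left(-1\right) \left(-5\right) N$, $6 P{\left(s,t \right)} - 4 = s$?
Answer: $-670$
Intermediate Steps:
$P{\left(s,t \right)} = \frac{2}{3} + \frac{s}{6}$
$N = \frac{7}{6}$ ($N = \frac{2}{3} + \frac{1}{6} \cdot 3 = \frac{2}{3} + \frac{1}{2} = \frac{7}{6} \approx 1.1667$)
$Z{\left(V \right)} = \frac{23}{6}$ ($Z{\left(V \right)} = -2 + \left(-1\right) \left(-5\right) \frac{7}{6} = -2 + 5 \cdot \frac{7}{6} = -2 + \frac{35}{6} = \frac{23}{6}$)
$\left(f + \frac{-4 + 30}{-6 + Z{\left(G{\left(-5,4 \right)} \right)}}\right) \left(-67\right) = \left(22 + \frac{-4 + 30}{-6 + \frac{23}{6}}\right) \left(-67\right) = \left(22 + \frac{26}{- \frac{13}{6}}\right) \left(-67\right) = \left(22 + 26 \left(- \frac{6}{13}\right)\right) \left(-67\right) = \left(22 - 12\right) \left(-67\right) = 10 \left(-67\right) = -670$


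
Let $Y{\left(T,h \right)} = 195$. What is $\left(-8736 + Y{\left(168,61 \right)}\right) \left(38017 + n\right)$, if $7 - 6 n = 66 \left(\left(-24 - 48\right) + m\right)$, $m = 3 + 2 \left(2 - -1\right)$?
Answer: $- \frac{661264149}{2} \approx -3.3063 \cdot 10^{8}$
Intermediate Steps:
$m = 9$ ($m = 3 + 2 \left(2 + 1\right) = 3 + 2 \cdot 3 = 3 + 6 = 9$)
$n = \frac{4165}{6}$ ($n = \frac{7}{6} - \frac{66 \left(\left(-24 - 48\right) + 9\right)}{6} = \frac{7}{6} - \frac{66 \left(-72 + 9\right)}{6} = \frac{7}{6} - \frac{66 \left(-63\right)}{6} = \frac{7}{6} - -693 = \frac{7}{6} + 693 = \frac{4165}{6} \approx 694.17$)
$\left(-8736 + Y{\left(168,61 \right)}\right) \left(38017 + n\right) = \left(-8736 + 195\right) \left(38017 + \frac{4165}{6}\right) = \left(-8541\right) \frac{232267}{6} = - \frac{661264149}{2}$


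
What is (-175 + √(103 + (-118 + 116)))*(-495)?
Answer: 86625 - 495*√101 ≈ 81650.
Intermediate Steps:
(-175 + √(103 + (-118 + 116)))*(-495) = (-175 + √(103 - 2))*(-495) = (-175 + √101)*(-495) = 86625 - 495*√101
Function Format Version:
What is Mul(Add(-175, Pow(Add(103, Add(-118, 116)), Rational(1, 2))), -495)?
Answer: Add(86625, Mul(-495, Pow(101, Rational(1, 2)))) ≈ 81650.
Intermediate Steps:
Mul(Add(-175, Pow(Add(103, Add(-118, 116)), Rational(1, 2))), -495) = Mul(Add(-175, Pow(Add(103, -2), Rational(1, 2))), -495) = Mul(Add(-175, Pow(101, Rational(1, 2))), -495) = Add(86625, Mul(-495, Pow(101, Rational(1, 2))))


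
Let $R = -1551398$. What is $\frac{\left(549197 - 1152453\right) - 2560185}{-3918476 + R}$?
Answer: $\frac{3163441}{5469874} \approx 0.57834$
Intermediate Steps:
$\frac{\left(549197 - 1152453\right) - 2560185}{-3918476 + R} = \frac{\left(549197 - 1152453\right) - 2560185}{-3918476 - 1551398} = \frac{-603256 - 2560185}{-5469874} = \left(-603256 - 2560185\right) \left(- \frac{1}{5469874}\right) = \left(-3163441\right) \left(- \frac{1}{5469874}\right) = \frac{3163441}{5469874}$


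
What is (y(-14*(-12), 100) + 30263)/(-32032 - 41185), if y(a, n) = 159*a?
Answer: -56975/73217 ≈ -0.77817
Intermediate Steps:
(y(-14*(-12), 100) + 30263)/(-32032 - 41185) = (159*(-14*(-12)) + 30263)/(-32032 - 41185) = (159*168 + 30263)/(-73217) = (26712 + 30263)*(-1/73217) = 56975*(-1/73217) = -56975/73217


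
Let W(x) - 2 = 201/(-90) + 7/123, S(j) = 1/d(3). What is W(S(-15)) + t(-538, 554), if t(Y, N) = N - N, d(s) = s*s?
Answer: -217/1230 ≈ -0.17642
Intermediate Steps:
d(s) = s**2
t(Y, N) = 0
S(j) = 1/9 (S(j) = 1/(3**2) = 1/9)
W(x) = -217/1230 (W(x) = 2 + (201/(-90) + 7/123) = 2 + (201*(-1/90) + 7*(1/123)) = 2 + (-67/30 + 7/123) = 2 - 2677/1230 = -217/1230)
W(S(-15)) + t(-538, 554) = -217/1230 + 0 = -217/1230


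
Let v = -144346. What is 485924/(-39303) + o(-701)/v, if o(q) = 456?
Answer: -35079553936/2836615419 ≈ -12.367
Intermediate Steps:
485924/(-39303) + o(-701)/v = 485924/(-39303) + 456/(-144346) = 485924*(-1/39303) + 456*(-1/144346) = -485924/39303 - 228/72173 = -35079553936/2836615419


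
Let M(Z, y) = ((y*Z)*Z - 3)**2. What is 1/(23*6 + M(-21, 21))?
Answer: 1/85710702 ≈ 1.1667e-8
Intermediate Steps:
M(Z, y) = (-3 + y*Z**2)**2 (M(Z, y) = ((Z*y)*Z - 3)**2 = (y*Z**2 - 3)**2 = (-3 + y*Z**2)**2)
1/(23*6 + M(-21, 21)) = 1/(23*6 + (-3 + 21*(-21)**2)**2) = 1/(138 + (-3 + 21*441)**2) = 1/(138 + (-3 + 9261)**2) = 1/(138 + 9258**2) = 1/(138 + 85710564) = 1/85710702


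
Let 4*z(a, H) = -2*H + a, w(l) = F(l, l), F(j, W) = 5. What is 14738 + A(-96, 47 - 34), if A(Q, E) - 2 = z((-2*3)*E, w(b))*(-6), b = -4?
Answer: 14872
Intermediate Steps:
w(l) = 5
z(a, H) = -H/2 + a/4 (z(a, H) = (-2*H + a)/4 = (a - 2*H)/4 = -H/2 + a/4)
A(Q, E) = 17 + 9*E (A(Q, E) = 2 + (-½*5 + ((-2*3)*E)/4)*(-6) = 2 + (-5/2 + (-6*E)/4)*(-6) = 2 + (-5/2 - 3*E/2)*(-6) = 2 + (15 + 9*E) = 17 + 9*E)
14738 + A(-96, 47 - 34) = 14738 + (17 + 9*(47 - 34)) = 14738 + (17 + 9*13) = 14738 + (17 + 117) = 14738 + 134 = 14872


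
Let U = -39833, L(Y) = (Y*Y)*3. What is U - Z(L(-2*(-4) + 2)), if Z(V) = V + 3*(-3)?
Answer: -40124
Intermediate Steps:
L(Y) = 3*Y**2 (L(Y) = Y**2*3 = 3*Y**2)
Z(V) = -9 + V (Z(V) = V - 9 = -9 + V)
U - Z(L(-2*(-4) + 2)) = -39833 - (-9 + 3*(-2*(-4) + 2)**2) = -39833 - (-9 + 3*(8 + 2)**2) = -39833 - (-9 + 3*10**2) = -39833 - (-9 + 3*100) = -39833 - (-9 + 300) = -39833 - 1*291 = -39833 - 291 = -40124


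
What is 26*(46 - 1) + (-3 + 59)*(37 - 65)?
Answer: -398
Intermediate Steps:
26*(46 - 1) + (-3 + 59)*(37 - 65) = 26*45 + 56*(-28) = 1170 - 1568 = -398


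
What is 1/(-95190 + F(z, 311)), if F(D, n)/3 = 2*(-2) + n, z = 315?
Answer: -1/94269 ≈ -1.0608e-5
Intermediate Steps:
F(D, n) = -12 + 3*n (F(D, n) = 3*(2*(-2) + n) = 3*(-4 + n) = -12 + 3*n)
1/(-95190 + F(z, 311)) = 1/(-95190 + (-12 + 3*311)) = 1/(-95190 + (-12 + 933)) = 1/(-95190 + 921) = 1/(-94269) = -1/94269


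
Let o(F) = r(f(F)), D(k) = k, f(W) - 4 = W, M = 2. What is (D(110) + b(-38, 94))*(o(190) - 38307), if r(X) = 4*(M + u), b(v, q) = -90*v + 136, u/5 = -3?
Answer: -140624094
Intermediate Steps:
f(W) = 4 + W
u = -15 (u = 5*(-3) = -15)
b(v, q) = 136 - 90*v
r(X) = -52 (r(X) = 4*(2 - 15) = 4*(-13) = -52)
o(F) = -52
(D(110) + b(-38, 94))*(o(190) - 38307) = (110 + (136 - 90*(-38)))*(-52 - 38307) = (110 + (136 + 3420))*(-38359) = (110 + 3556)*(-38359) = 3666*(-38359) = -140624094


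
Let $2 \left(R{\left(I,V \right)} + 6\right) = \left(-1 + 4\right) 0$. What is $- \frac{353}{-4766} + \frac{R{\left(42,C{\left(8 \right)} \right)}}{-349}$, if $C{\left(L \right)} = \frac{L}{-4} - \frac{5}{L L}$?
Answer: $\frac{151793}{1663334} \approx 0.091258$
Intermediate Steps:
$C{\left(L \right)} = - \frac{5}{L^{2}} - \frac{L}{4}$ ($C{\left(L \right)} = L \left(- \frac{1}{4}\right) - \frac{5}{L^{2}} = - \frac{L}{4} - \frac{5}{L^{2}} = - \frac{5}{L^{2}} - \frac{L}{4}$)
$R{\left(I,V \right)} = -6$ ($R{\left(I,V \right)} = -6 + \frac{\left(-1 + 4\right) 0}{2} = -6 + \frac{3 \cdot 0}{2} = -6 + \frac{1}{2} \cdot 0 = -6 + 0 = -6$)
$- \frac{353}{-4766} + \frac{R{\left(42,C{\left(8 \right)} \right)}}{-349} = - \frac{353}{-4766} - \frac{6}{-349} = \left(-353\right) \left(- \frac{1}{4766}\right) - - \frac{6}{349} = \frac{353}{4766} + \frac{6}{349} = \frac{151793}{1663334}$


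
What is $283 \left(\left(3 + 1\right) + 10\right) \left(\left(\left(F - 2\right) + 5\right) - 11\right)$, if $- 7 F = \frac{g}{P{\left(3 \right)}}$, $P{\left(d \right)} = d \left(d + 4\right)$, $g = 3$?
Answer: $- \frac{222438}{7} \approx -31777.0$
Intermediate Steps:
$P{\left(d \right)} = d \left(4 + d\right)$
$F = - \frac{1}{49}$ ($F = - \frac{3 \frac{1}{3 \left(4 + 3\right)}}{7} = - \frac{3 \frac{1}{3 \cdot 7}}{7} = - \frac{3 \cdot \frac{1}{21}}{7} = \left(- \frac{1}{7}\right) \frac{1}{7} = - \frac{1}{49} \approx -0.020408$)
$283 \left(\left(3 + 1\right) + 10\right) \left(\left(\left(F - 2\right) + 5\right) - 11\right) = 283 \left(\left(3 + 1\right) + 10\right) \left(\left(\left(- \frac{1}{49} - 2\right) + 5\right) - 11\right) = 283 \left(4 + 10\right) \left(\left(- \frac{99}{49} + 5\right) - 11\right) = 283 \cdot 14 \left(\frac{146}{49} - 11\right) = 283 \cdot 14 \left(- \frac{393}{49}\right) = 283 \left(- \frac{786}{7}\right) = - \frac{222438}{7}$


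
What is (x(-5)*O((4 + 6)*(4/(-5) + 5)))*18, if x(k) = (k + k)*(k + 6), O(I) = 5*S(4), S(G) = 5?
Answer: -4500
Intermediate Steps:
O(I) = 25 (O(I) = 5*5 = 25)
x(k) = 2*k*(6 + k) (x(k) = (2*k)*(6 + k) = 2*k*(6 + k))
(x(-5)*O((4 + 6)*(4/(-5) + 5)))*18 = ((2*(-5)*(6 - 5))*25)*18 = ((2*(-5)*1)*25)*18 = -10*25*18 = -250*18 = -4500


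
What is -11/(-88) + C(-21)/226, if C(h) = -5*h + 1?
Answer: 537/904 ≈ 0.59403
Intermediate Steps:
C(h) = 1 - 5*h
-11/(-88) + C(-21)/226 = -11/(-88) + (1 - 5*(-21))/226 = -11*(-1/88) + (1 + 105)*(1/226) = 1/8 + 106*(1/226) = 1/8 + 53/113 = 537/904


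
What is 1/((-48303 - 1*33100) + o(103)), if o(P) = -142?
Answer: -1/81545 ≈ -1.2263e-5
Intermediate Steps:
1/((-48303 - 1*33100) + o(103)) = 1/((-48303 - 1*33100) - 142) = 1/((-48303 - 33100) - 142) = 1/(-81403 - 142) = 1/(-81545) = -1/81545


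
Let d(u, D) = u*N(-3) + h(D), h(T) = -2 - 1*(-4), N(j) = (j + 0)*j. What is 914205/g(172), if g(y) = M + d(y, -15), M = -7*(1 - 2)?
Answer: 304735/519 ≈ 587.16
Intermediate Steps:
N(j) = j² (N(j) = j*j = j²)
h(T) = 2 (h(T) = -2 + 4 = 2)
M = 7 (M = -7*(-1) = 7)
d(u, D) = 2 + 9*u (d(u, D) = u*(-3)² + 2 = u*9 + 2 = 9*u + 2 = 2 + 9*u)
g(y) = 9 + 9*y (g(y) = 7 + (2 + 9*y) = 9 + 9*y)
914205/g(172) = 914205/(9 + 9*172) = 914205/(9 + 1548) = 914205/1557 = 914205*(1/1557) = 304735/519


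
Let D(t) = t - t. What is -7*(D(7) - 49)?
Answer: 343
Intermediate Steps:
D(t) = 0
-7*(D(7) - 49) = -7*(0 - 49) = -7*(-49) = 343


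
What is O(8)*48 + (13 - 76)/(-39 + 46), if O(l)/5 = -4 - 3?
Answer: -1689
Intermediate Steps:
O(l) = -35 (O(l) = 5*(-4 - 3) = 5*(-7) = -35)
O(8)*48 + (13 - 76)/(-39 + 46) = -35*48 + (13 - 76)/(-39 + 46) = -1680 - 63/7 = -1680 - 63*⅐ = -1680 - 9 = -1689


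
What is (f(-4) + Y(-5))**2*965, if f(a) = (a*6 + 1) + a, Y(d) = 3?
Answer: 555840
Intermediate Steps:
f(a) = 1 + 7*a (f(a) = (6*a + 1) + a = (1 + 6*a) + a = 1 + 7*a)
(f(-4) + Y(-5))**2*965 = ((1 + 7*(-4)) + 3)**2*965 = ((1 - 28) + 3)**2*965 = (-27 + 3)**2*965 = (-24)**2*965 = 576*965 = 555840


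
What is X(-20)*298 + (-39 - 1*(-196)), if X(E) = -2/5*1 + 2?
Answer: 3169/5 ≈ 633.80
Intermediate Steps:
X(E) = 8/5 (X(E) = -2*⅕*1 + 2 = -⅖*1 + 2 = -⅖ + 2 = 8/5)
X(-20)*298 + (-39 - 1*(-196)) = (8/5)*298 + (-39 - 1*(-196)) = 2384/5 + (-39 + 196) = 2384/5 + 157 = 3169/5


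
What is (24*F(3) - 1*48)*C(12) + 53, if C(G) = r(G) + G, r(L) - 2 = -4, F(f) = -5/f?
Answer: -827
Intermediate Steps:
r(L) = -2 (r(L) = 2 - 4 = -2)
C(G) = -2 + G
(24*F(3) - 1*48)*C(12) + 53 = (24*(-5/3) - 1*48)*(-2 + 12) + 53 = (24*(-5*⅓) - 48)*10 + 53 = (24*(-5/3) - 48)*10 + 53 = (-40 - 48)*10 + 53 = -88*10 + 53 = -880 + 53 = -827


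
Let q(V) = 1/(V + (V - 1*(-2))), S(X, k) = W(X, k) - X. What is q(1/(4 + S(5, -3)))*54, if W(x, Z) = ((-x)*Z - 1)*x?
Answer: 1863/70 ≈ 26.614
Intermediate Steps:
W(x, Z) = x*(-1 - Z*x) (W(x, Z) = (-Z*x - 1)*x = (-1 - Z*x)*x = x*(-1 - Z*x))
S(X, k) = -X - X*(1 + X*k) (S(X, k) = -X*(1 + k*X) - X = -X*(1 + X*k) - X = -X - X*(1 + X*k))
q(V) = 1/(2 + 2*V) (q(V) = 1/(V + (V + 2)) = 1/(V + (2 + V)) = 1/(2 + 2*V))
q(1/(4 + S(5, -3)))*54 = (1/(2*(1 + 1/(4 + 5*(-2 - 1*5*(-3))))))*54 = (1/(2*(1 + 1/(4 + 5*(-2 + 15)))))*54 = (1/(2*(1 + 1/(4 + 5*13))))*54 = (1/(2*(1 + 1/(4 + 65))))*54 = (1/(2*(1 + 1/69)))*54 = (1/(2*(70/69)))*54 = ((1/2)*(69/70))*54 = (69/140)*54 = 1863/70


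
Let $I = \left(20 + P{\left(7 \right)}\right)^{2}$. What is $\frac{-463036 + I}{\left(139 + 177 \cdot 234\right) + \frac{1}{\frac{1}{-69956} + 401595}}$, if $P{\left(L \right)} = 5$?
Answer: $- \frac{12990965302083609}{1167501519408139} \approx -11.127$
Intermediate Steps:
$I = 625$ ($I = \left(20 + 5\right)^{2} = 25^{2} = 625$)
$\frac{-463036 + I}{\left(139 + 177 \cdot 234\right) + \frac{1}{\frac{1}{-69956} + 401595}} = \frac{-463036 + 625}{\left(139 + 177 \cdot 234\right) + \frac{1}{\frac{1}{-69956} + 401595}} = - \frac{462411}{\left(139 + 41418\right) + \frac{1}{- \frac{1}{69956} + 401595}} = - \frac{462411}{41557 + \frac{1}{\frac{28093979819}{69956}}} = - \frac{462411}{41557 + \frac{69956}{28093979819}} = - \frac{462411}{\frac{1167501519408139}{28093979819}} = \left(-462411\right) \frac{28093979819}{1167501519408139} = - \frac{12990965302083609}{1167501519408139}$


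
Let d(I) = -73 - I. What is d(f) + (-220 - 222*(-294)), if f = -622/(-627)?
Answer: 40738703/627 ≈ 64974.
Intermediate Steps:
f = 622/627 (f = -622*(-1/627) = 622/627 ≈ 0.99203)
d(f) + (-220 - 222*(-294)) = (-73 - 1*622/627) + (-220 - 222*(-294)) = (-73 - 622/627) + (-220 + 65268) = -46393/627 + 65048 = 40738703/627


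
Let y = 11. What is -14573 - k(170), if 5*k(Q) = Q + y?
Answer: -73046/5 ≈ -14609.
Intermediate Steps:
k(Q) = 11/5 + Q/5 (k(Q) = (Q + 11)/5 = (11 + Q)/5 = 11/5 + Q/5)
-14573 - k(170) = -14573 - (11/5 + (⅕)*170) = -14573 - (11/5 + 34) = -14573 - 1*181/5 = -14573 - 181/5 = -73046/5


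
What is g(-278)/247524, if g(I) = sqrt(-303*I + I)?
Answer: sqrt(20989)/123762 ≈ 0.0011706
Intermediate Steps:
g(I) = sqrt(302)*sqrt(-I) (g(I) = sqrt(-302*I) = sqrt(302)*sqrt(-I))
g(-278)/247524 = (sqrt(302)*sqrt(-1*(-278)))/247524 = (sqrt(302)*sqrt(278))*(1/247524) = (2*sqrt(20989))*(1/247524) = sqrt(20989)/123762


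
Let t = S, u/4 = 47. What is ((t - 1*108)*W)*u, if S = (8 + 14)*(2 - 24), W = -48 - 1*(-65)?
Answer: -1892032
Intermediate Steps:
u = 188 (u = 4*47 = 188)
W = 17 (W = -48 + 65 = 17)
S = -484 (S = 22*(-22) = -484)
t = -484
((t - 1*108)*W)*u = ((-484 - 1*108)*17)*188 = ((-484 - 108)*17)*188 = -592*17*188 = -10064*188 = -1892032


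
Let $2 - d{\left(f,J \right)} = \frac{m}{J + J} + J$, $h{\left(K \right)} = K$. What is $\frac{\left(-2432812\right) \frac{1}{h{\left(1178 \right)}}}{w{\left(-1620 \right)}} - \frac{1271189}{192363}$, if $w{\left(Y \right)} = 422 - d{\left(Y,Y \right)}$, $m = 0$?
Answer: $- \frac{110747479637}{22660361400} \approx -4.8873$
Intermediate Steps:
$d{\left(f,J \right)} = 2 - J$ ($d{\left(f,J \right)} = 2 - \left(\frac{1}{J + J} 0 + J\right) = 2 - \left(\frac{1}{2 J} 0 + J\right) = 2 - \left(0 + J\right) = 2 - J$)
$w{\left(Y \right)} = 420 + Y$ ($w{\left(Y \right)} = 422 - \left(2 - Y\right) = 422 + \left(-2 + Y\right) = 420 + Y$)
$\frac{\left(-2432812\right) \frac{1}{h{\left(1178 \right)}}}{w{\left(-1620 \right)}} - \frac{1271189}{192363} = \frac{\left(-2432812\right) \frac{1}{1178}}{420 - 1620} - \frac{1271189}{192363} = \frac{\left(-2432812\right) \frac{1}{1178}}{-1200} - \frac{1271189}{192363} = \left(- \frac{1216406}{589}\right) \left(- \frac{1}{1200}\right) - \frac{1271189}{192363} = \frac{608203}{353400} - \frac{1271189}{192363} = - \frac{110747479637}{22660361400}$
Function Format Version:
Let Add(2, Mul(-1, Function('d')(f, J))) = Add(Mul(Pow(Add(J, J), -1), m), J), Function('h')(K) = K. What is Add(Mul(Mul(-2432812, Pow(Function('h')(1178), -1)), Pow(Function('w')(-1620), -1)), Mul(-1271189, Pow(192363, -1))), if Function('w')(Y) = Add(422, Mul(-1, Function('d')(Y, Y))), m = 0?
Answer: Rational(-110747479637, 22660361400) ≈ -4.8873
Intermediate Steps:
Function('d')(f, J) = Add(2, Mul(-1, J)) (Function('d')(f, J) = Add(2, Mul(-1, Add(Mul(Pow(Add(J, J), -1), 0), J))) = Add(2, Mul(-1, Add(Mul(Pow(Mul(2, J), -1), 0), J))) = Add(2, Mul(-1, Add(Mul(Mul(Rational(1, 2), Pow(J, -1)), 0), J))) = Add(2, Mul(-1, Add(0, J))) = Add(2, Mul(-1, J)))
Function('w')(Y) = Add(420, Y) (Function('w')(Y) = Add(422, Mul(-1, Add(2, Mul(-1, Y)))) = Add(422, Add(-2, Y)) = Add(420, Y))
Add(Mul(Mul(-2432812, Pow(Function('h')(1178), -1)), Pow(Function('w')(-1620), -1)), Mul(-1271189, Pow(192363, -1))) = Add(Mul(Mul(-2432812, Pow(1178, -1)), Pow(Add(420, -1620), -1)), Mul(-1271189, Pow(192363, -1))) = Add(Mul(Mul(-2432812, Rational(1, 1178)), Pow(-1200, -1)), Mul(-1271189, Rational(1, 192363))) = Add(Mul(Rational(-1216406, 589), Rational(-1, 1200)), Rational(-1271189, 192363)) = Add(Rational(608203, 353400), Rational(-1271189, 192363)) = Rational(-110747479637, 22660361400)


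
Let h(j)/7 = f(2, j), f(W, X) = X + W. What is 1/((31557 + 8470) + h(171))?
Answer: 1/41238 ≈ 2.4249e-5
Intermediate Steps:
f(W, X) = W + X
h(j) = 14 + 7*j (h(j) = 7*(2 + j) = 14 + 7*j)
1/((31557 + 8470) + h(171)) = 1/((31557 + 8470) + (14 + 7*171)) = 1/(40027 + (14 + 1197)) = 1/(40027 + 1211) = 1/41238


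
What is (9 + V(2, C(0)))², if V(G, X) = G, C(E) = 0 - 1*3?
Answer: 121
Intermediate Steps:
C(E) = -3 (C(E) = 0 - 3 = -3)
(9 + V(2, C(0)))² = (9 + 2)² = 11² = 121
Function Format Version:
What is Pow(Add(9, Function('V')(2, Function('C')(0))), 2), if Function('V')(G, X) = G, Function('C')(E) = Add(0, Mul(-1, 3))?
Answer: 121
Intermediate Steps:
Function('C')(E) = -3 (Function('C')(E) = Add(0, -3) = -3)
Pow(Add(9, Function('V')(2, Function('C')(0))), 2) = Pow(Add(9, 2), 2) = Pow(11, 2) = 121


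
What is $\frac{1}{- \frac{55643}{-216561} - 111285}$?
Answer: $- \frac{216561}{24099935242} \approx -8.986 \cdot 10^{-6}$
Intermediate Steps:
$\frac{1}{- \frac{55643}{-216561} - 111285} = \frac{1}{\left(-55643\right) \left(- \frac{1}{216561}\right) - 111285} = \frac{1}{\frac{55643}{216561} - 111285} = \frac{1}{- \frac{24099935242}{216561}} = - \frac{216561}{24099935242}$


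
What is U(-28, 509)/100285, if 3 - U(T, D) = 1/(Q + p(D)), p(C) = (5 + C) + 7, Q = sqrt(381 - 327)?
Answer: 162728/5443209059 + 3*sqrt(6)/27216045295 ≈ 2.9896e-5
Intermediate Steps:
Q = 3*sqrt(6) (Q = sqrt(54) = 3*sqrt(6) ≈ 7.3485)
p(C) = 12 + C
U(T, D) = 3 - 1/(12 + D + 3*sqrt(6)) (U(T, D) = 3 - 1/(3*sqrt(6) + (12 + D)) = 3 - 1/(12 + D + 3*sqrt(6)))
U(-28, 509)/100285 = ((35 + 3*509 + 9*sqrt(6))/(12 + 509 + 3*sqrt(6)))/100285 = ((35 + 1527 + 9*sqrt(6))/(521 + 3*sqrt(6)))*(1/100285) = ((1562 + 9*sqrt(6))/(521 + 3*sqrt(6)))*(1/100285) = (1562 + 9*sqrt(6))/(100285*(521 + 3*sqrt(6)))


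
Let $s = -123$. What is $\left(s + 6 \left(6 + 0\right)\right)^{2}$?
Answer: $7569$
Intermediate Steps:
$\left(s + 6 \left(6 + 0\right)\right)^{2} = \left(-123 + 6 \left(6 + 0\right)\right)^{2} = \left(-123 + 6 \cdot 6\right)^{2} = \left(-123 + 36\right)^{2} = \left(-87\right)^{2} = 7569$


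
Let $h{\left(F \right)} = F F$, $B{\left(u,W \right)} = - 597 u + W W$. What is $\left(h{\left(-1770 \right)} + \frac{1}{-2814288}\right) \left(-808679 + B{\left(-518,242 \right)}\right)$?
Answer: $- \frac{3887090336306107931}{2814288} \approx -1.3812 \cdot 10^{12}$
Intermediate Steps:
$B{\left(u,W \right)} = W^{2} - 597 u$ ($B{\left(u,W \right)} = - 597 u + W^{2} = W^{2} - 597 u$)
$h{\left(F \right)} = F^{2}$
$\left(h{\left(-1770 \right)} + \frac{1}{-2814288}\right) \left(-808679 + B{\left(-518,242 \right)}\right) = \left(\left(-1770\right)^{2} + \frac{1}{-2814288}\right) \left(-808679 + \left(242^{2} - -309246\right)\right) = \left(3132900 - \frac{1}{2814288}\right) \left(-808679 + \left(58564 + 309246\right)\right) = \frac{8816882875199 \left(-808679 + 367810\right)}{2814288} = \frac{8816882875199}{2814288} \left(-440869\right) = - \frac{3887090336306107931}{2814288}$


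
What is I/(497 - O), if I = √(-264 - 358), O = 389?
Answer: I*√622/108 ≈ 0.23093*I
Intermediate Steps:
I = I*√622 (I = √(-622) = I*√622 ≈ 24.94*I)
I/(497 - O) = (I*√622)/(497 - 1*389) = (I*√622)/(497 - 389) = (I*√622)/108 = (I*√622)*(1/108) = I*√622/108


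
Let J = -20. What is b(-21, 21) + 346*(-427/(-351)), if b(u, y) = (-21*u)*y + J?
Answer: 3391333/351 ≈ 9661.9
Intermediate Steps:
b(u, y) = -20 - 21*u*y (b(u, y) = (-21*u)*y - 20 = -21*u*y - 20 = -20 - 21*u*y)
b(-21, 21) + 346*(-427/(-351)) = (-20 - 21*(-21)*21) + 346*(-427/(-351)) = (-20 + 9261) + 346*(-427*(-1/351)) = 9241 + 346*(427/351) = 9241 + 147742/351 = 3391333/351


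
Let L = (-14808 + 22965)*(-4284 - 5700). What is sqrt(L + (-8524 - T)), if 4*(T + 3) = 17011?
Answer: I*sqrt(325809047)/2 ≈ 9025.1*I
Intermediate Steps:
T = 16999/4 (T = -3 + (1/4)*17011 = -3 + 17011/4 = 16999/4 ≈ 4249.8)
L = -81439488 (L = 8157*(-9984) = -81439488)
sqrt(L + (-8524 - T)) = sqrt(-81439488 + (-8524 - 1*16999/4)) = sqrt(-81439488 + (-8524 - 16999/4)) = sqrt(-81439488 - 51095/4) = sqrt(-325809047/4) = I*sqrt(325809047)/2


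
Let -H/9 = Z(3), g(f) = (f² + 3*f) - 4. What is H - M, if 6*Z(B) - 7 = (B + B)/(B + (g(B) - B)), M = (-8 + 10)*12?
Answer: -246/7 ≈ -35.143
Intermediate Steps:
g(f) = -4 + f² + 3*f
M = 24 (M = 2*12 = 24)
Z(B) = 7/6 + B/(3*(-4 + B² + 3*B)) (Z(B) = 7/6 + ((B + B)/(B + ((-4 + B² + 3*B) - B)))/6 = 7/6 + ((2*B)/(B + (-4 + B² + 2*B)))/6 = 7/6 + ((2*B)/(-4 + B² + 3*B))/6 = 7/6 + (2*B/(-4 + B² + 3*B))/6 = 7/6 + B/(3*(-4 + B² + 3*B)))
H = -78/7 (H = -3*(-28 + 7*3² + 23*3)/(2*(-4 + 3² + 3*3)) = -3*(-28 + 7*9 + 69)/(2*(-4 + 9 + 9)) = -3*(-28 + 63 + 69)/(2*14) = -3*104/(2*14) = -9*26/21 = -78/7 ≈ -11.143)
H - M = -78/7 - 1*24 = -78/7 - 24 = -246/7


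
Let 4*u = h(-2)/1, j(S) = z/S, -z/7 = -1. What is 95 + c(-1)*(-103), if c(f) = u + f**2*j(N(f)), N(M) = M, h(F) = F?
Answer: 1735/2 ≈ 867.50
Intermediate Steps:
z = 7 (z = -7*(-1) = 7)
j(S) = 7/S
u = -1/2 (u = (-2/1)/4 = (-2*1)/4 = (1/4)*(-2) = -1/2 ≈ -0.50000)
c(f) = -1/2 + 7*f (c(f) = -1/2 + f**2*(7/f) = -1/2 + 7*f)
95 + c(-1)*(-103) = 95 + (-1/2 + 7*(-1))*(-103) = 95 + (-1/2 - 7)*(-103) = 95 - 15/2*(-103) = 95 + 1545/2 = 1735/2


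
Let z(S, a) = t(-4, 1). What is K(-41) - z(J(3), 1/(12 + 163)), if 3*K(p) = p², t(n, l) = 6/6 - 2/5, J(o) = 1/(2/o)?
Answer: 8396/15 ≈ 559.73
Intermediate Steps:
J(o) = o/2
t(n, l) = ⅗ (t(n, l) = 6*(⅙) - 2*⅕ = 1 - ⅖ = ⅗)
z(S, a) = ⅗
K(p) = p²/3
K(-41) - z(J(3), 1/(12 + 163)) = (⅓)*(-41)² - 1*⅗ = (⅓)*1681 - ⅗ = 1681/3 - ⅗ = 8396/15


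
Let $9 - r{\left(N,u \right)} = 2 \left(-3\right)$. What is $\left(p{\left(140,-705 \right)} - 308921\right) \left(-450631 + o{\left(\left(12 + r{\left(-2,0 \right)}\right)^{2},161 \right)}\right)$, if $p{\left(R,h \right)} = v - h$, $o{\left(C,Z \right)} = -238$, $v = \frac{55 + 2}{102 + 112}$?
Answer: $\frac{29738492797123}{214} \approx 1.3896 \cdot 10^{11}$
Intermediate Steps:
$v = \frac{57}{214} \approx 0.26636$
$r{\left(N,u \right)} = 15$ ($r{\left(N,u \right)} = 9 - 2 \left(-3\right) = 9 - -6 = 9 + 6 = 15$)
$p{\left(R,h \right)} = \frac{57}{214} - h$
$\left(p{\left(140,-705 \right)} - 308921\right) \left(-450631 + o{\left(\left(12 + r{\left(-2,0 \right)}\right)^{2},161 \right)}\right) = \left(\left(\frac{57}{214} - -705\right) - 308921\right) \left(-450631 - 238\right) = \left(\left(\frac{57}{214} + 705\right) - 308921\right) \left(-450869\right) = \left(\frac{150927}{214} - 308921\right) \left(-450869\right) = \left(- \frac{65958167}{214}\right) \left(-450869\right) = \frac{29738492797123}{214}$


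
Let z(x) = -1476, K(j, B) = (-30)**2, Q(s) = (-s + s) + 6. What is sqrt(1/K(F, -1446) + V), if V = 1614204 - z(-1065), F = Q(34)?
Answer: sqrt(1454112001)/30 ≈ 1271.1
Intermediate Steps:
Q(s) = 6 (Q(s) = 0 + 6 = 6)
F = 6
K(j, B) = 900
V = 1615680 (V = 1614204 - 1*(-1476) = 1614204 + 1476 = 1615680)
sqrt(1/K(F, -1446) + V) = sqrt(1/900 + 1615680) = sqrt(1454112001/900) = sqrt(1454112001)/30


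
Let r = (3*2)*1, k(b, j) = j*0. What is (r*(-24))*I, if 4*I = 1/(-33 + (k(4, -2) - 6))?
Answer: 12/13 ≈ 0.92308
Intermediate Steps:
k(b, j) = 0
I = -1/156 (I = 1/(4*(-33 + (0 - 6))) = 1/(4*(-33 - 6)) = (1/4)/(-39) = (1/4)*(-1/39) = -1/156 ≈ -0.0064103)
r = 6 (r = 6*1 = 6)
(r*(-24))*I = (6*(-24))*(-1/156) = -144*(-1/156) = 12/13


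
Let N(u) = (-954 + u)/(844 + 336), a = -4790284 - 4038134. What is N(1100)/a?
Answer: -73/5208766620 ≈ -1.4015e-8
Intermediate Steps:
a = -8828418
N(u) = -477/590 + u/1180 (N(u) = (-954 + u)/1180 = (-954 + u)*(1/1180) = -477/590 + u/1180)
N(1100)/a = (-477/590 + (1/1180)*1100)/(-8828418) = (-477/590 + 55/59)*(-1/8828418) = (73/590)*(-1/8828418) = -73/5208766620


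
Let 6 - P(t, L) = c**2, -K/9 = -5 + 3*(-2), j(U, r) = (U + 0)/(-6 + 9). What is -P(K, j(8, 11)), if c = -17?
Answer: 283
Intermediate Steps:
j(U, r) = U/3
K = 99 (K = -9*(-5 + 3*(-2)) = -9*(-5 - 6) = -9*(-11) = 99)
P(t, L) = -283 (P(t, L) = 6 - 1*(-17)**2 = 6 - 1*289 = 6 - 289 = -283)
-P(K, j(8, 11)) = -1*(-283) = 283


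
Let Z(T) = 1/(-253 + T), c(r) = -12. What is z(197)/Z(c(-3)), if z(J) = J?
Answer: -52205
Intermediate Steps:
z(197)/Z(c(-3)) = 197/(1/(-253 - 12)) = 197/(1/(-265)) = 197/(-1/265) = 197*(-265) = -52205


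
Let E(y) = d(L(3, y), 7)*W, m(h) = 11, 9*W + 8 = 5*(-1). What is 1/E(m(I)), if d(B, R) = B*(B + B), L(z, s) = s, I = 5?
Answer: -9/3146 ≈ -0.0028608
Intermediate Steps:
W = -13/9 (W = -8/9 + (5*(-1))/9 = -8/9 + (1/9)*(-5) = -8/9 - 5/9 = -13/9 ≈ -1.4444)
d(B, R) = 2*B**2 (d(B, R) = B*(2*B) = 2*B**2)
E(y) = -26*y**2/9 (E(y) = (2*y**2)*(-13/9) = -26*y**2/9)
1/E(m(I)) = 1/(-26/9*11**2) = 1/(-26/9*121) = 1/(-3146/9) = -9/3146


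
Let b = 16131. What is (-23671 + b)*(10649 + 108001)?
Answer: -894621000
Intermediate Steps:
(-23671 + b)*(10649 + 108001) = (-23671 + 16131)*(10649 + 108001) = -7540*118650 = -894621000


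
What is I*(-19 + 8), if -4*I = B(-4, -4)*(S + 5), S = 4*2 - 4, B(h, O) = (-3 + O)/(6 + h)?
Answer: -693/8 ≈ -86.625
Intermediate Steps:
B(h, O) = (-3 + O)/(6 + h)
S = 4 (S = 8 - 4 = 4)
I = 63/8 (I = -(-3 - 4)/(6 - 4)*(4 + 5)/4 = --7/2*9/4 = -(½)*(-7)*9/4 = -(-7)*9/8 = -¼*(-63/2) = 63/8 ≈ 7.8750)
I*(-19 + 8) = 63*(-19 + 8)/8 = (63/8)*(-11) = -693/8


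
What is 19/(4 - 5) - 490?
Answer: -509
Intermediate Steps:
19/(4 - 5) - 490 = 19/(-1) - 490 = -1*19 - 490 = -19 - 490 = -509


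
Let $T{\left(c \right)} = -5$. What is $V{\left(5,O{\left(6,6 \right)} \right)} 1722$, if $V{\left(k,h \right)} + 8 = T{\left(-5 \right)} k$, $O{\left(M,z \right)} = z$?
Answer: $-56826$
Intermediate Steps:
$V{\left(k,h \right)} = -8 - 5 k$
$V{\left(5,O{\left(6,6 \right)} \right)} 1722 = \left(-8 - 25\right) 1722 = \left(-33\right) 1722 = -56826$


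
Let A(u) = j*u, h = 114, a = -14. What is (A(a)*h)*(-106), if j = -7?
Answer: -1184232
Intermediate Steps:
A(u) = -7*u
(A(a)*h)*(-106) = (-7*(-14)*114)*(-106) = (98*114)*(-106) = 11172*(-106) = -1184232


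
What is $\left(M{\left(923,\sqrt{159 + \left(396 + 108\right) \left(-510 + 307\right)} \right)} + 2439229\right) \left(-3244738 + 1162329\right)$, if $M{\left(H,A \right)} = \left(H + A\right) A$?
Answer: $-4866748096084 - 1922063507 i \sqrt{102153} \approx -4.8668 \cdot 10^{12} - 6.1432 \cdot 10^{11} i$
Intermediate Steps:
$M{\left(H,A \right)} = A \left(A + H\right)$ ($M{\left(H,A \right)} = \left(A + H\right) A = A \left(A + H\right)$)
$\left(M{\left(923,\sqrt{159 + \left(396 + 108\right) \left(-510 + 307\right)} \right)} + 2439229\right) \left(-3244738 + 1162329\right) = \left(\sqrt{159 + \left(396 + 108\right) \left(-510 + 307\right)} \left(\sqrt{159 + \left(396 + 108\right) \left(-510 + 307\right)} + 923\right) + 2439229\right) \left(-3244738 + 1162329\right) = \left(\sqrt{159 + 504 \left(-203\right)} \left(\sqrt{159 + 504 \left(-203\right)} + 923\right) + 2439229\right) \left(-2082409\right) = \left(\sqrt{159 - 102312} \left(\sqrt{159 - 102312} + 923\right) + 2439229\right) \left(-2082409\right) = \left(\sqrt{-102153} \left(\sqrt{-102153} + 923\right) + 2439229\right) \left(-2082409\right) = \left(i \sqrt{102153} \left(i \sqrt{102153} + 923\right) + 2439229\right) \left(-2082409\right) = \left(i \sqrt{102153} \left(923 + i \sqrt{102153}\right) + 2439229\right) \left(-2082409\right) = \left(2439229 + i \sqrt{102153} \left(923 + i \sqrt{102153}\right)\right) \left(-2082409\right) = -5079472422661 - 2082409 i \sqrt{102153} \left(923 + i \sqrt{102153}\right)$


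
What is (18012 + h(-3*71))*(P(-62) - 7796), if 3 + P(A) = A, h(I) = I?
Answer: -139917939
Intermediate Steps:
P(A) = -3 + A
(18012 + h(-3*71))*(P(-62) - 7796) = (18012 - 3*71)*((-3 - 62) - 7796) = (18012 - 213)*(-65 - 7796) = 17799*(-7861) = -139917939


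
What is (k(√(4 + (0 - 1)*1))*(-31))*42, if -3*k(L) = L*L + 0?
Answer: 1302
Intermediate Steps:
k(L) = -L²/3 (k(L) = -(L*L + 0)/3 = -(L² + 0)/3 = -L²/3)
(k(√(4 + (0 - 1)*1))*(-31))*42 = (-(√(4 + (0 - 1)*1))²/3*(-31))*42 = (-(√(4 - 1*1))²/3*(-31))*42 = (-(√(4 - 1))²/3*(-31))*42 = (-(√3)²/3*(-31))*42 = (-⅓*3*(-31))*42 = -1*(-31)*42 = 31*42 = 1302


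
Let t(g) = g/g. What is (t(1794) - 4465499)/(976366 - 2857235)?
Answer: 4465498/1880869 ≈ 2.3742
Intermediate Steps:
t(g) = 1
(t(1794) - 4465499)/(976366 - 2857235) = (1 - 4465499)/(976366 - 2857235) = -4465498/(-1880869) = -4465498*(-1/1880869) = 4465498/1880869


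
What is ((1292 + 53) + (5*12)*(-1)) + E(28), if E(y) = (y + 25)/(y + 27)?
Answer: 70728/55 ≈ 1286.0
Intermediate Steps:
E(y) = (25 + y)/(27 + y)
((1292 + 53) + (5*12)*(-1)) + E(28) = ((1292 + 53) + (5*12)*(-1)) + (25 + 28)/(27 + 28) = (1345 + 60*(-1)) + 53/55 = (1345 - 60) + (1/55)*53 = 1285 + 53/55 = 70728/55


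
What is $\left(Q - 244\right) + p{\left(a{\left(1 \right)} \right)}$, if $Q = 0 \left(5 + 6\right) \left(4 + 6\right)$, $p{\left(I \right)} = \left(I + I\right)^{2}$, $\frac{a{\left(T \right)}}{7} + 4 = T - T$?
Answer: $2892$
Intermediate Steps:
$a{\left(T \right)} = -28$ ($a{\left(T \right)} = -28 + 7 \left(T - T\right) = -28 + 7 \cdot 0 = -28 + 0 = -28$)
$p{\left(I \right)} = 4 I^{2}$ ($p{\left(I \right)} = \left(2 I\right)^{2} = 4 I^{2}$)
$Q = 0$ ($Q = 0 \cdot 11 \cdot 10 = 0 \cdot 10 = 0$)
$\left(Q - 244\right) + p{\left(a{\left(1 \right)} \right)} = \left(0 - 244\right) + 4 \left(-28\right)^{2} = -244 + 4 \cdot 784 = -244 + 3136 = 2892$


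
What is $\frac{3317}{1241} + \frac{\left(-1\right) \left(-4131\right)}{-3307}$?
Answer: $\frac{5842748}{4103987} \approx 1.4237$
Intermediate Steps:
$\frac{3317}{1241} + \frac{\left(-1\right) \left(-4131\right)}{-3307} = 3317 \cdot \frac{1}{1241} + 4131 \left(- \frac{1}{3307}\right) = \frac{3317}{1241} - \frac{4131}{3307} = \frac{5842748}{4103987}$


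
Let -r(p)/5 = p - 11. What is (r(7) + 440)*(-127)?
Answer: -58420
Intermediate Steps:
r(p) = 55 - 5*p (r(p) = -5*(p - 11) = -5*(-11 + p) = 55 - 5*p)
(r(7) + 440)*(-127) = ((55 - 5*7) + 440)*(-127) = ((55 - 35) + 440)*(-127) = (20 + 440)*(-127) = 460*(-127) = -58420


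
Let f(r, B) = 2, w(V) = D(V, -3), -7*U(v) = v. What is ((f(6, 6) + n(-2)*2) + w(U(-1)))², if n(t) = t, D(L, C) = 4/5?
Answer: 36/25 ≈ 1.4400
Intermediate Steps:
U(v) = -v/7
D(L, C) = ⅘ (D(L, C) = 4*(⅕) = ⅘)
w(V) = ⅘
((f(6, 6) + n(-2)*2) + w(U(-1)))² = ((2 - 2*2) + ⅘)² = ((2 - 4) + ⅘)² = (-2 + ⅘)² = (-6/5)² = 36/25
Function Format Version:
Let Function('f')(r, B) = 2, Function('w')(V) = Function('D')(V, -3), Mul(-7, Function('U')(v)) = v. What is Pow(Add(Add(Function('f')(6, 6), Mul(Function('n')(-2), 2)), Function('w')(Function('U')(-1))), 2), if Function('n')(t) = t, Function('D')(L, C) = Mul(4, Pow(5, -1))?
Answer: Rational(36, 25) ≈ 1.4400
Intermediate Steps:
Function('U')(v) = Mul(Rational(-1, 7), v)
Function('D')(L, C) = Rational(4, 5) (Function('D')(L, C) = Mul(4, Rational(1, 5)) = Rational(4, 5))
Function('w')(V) = Rational(4, 5)
Pow(Add(Add(Function('f')(6, 6), Mul(Function('n')(-2), 2)), Function('w')(Function('U')(-1))), 2) = Pow(Add(Add(2, Mul(-2, 2)), Rational(4, 5)), 2) = Pow(Add(Add(2, -4), Rational(4, 5)), 2) = Pow(Add(-2, Rational(4, 5)), 2) = Pow(Rational(-6, 5), 2) = Rational(36, 25)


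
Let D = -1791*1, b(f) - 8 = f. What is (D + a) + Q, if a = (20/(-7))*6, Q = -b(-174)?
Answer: -11495/7 ≈ -1642.1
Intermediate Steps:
b(f) = 8 + f
Q = 166 (Q = -(8 - 174) = -1*(-166) = 166)
a = -120/7 (a = (20*(-⅐))*6 = -20/7*6 = -120/7 ≈ -17.143)
D = -1791
(D + a) + Q = (-1791 - 120/7) + 166 = -12657/7 + 166 = -11495/7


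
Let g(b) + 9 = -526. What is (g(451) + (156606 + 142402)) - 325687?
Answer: -27214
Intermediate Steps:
g(b) = -535 (g(b) = -9 - 526 = -535)
(g(451) + (156606 + 142402)) - 325687 = (-535 + (156606 + 142402)) - 325687 = (-535 + 299008) - 325687 = 298473 - 325687 = -27214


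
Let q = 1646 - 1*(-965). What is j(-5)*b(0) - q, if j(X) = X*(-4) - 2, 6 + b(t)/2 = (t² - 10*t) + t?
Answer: -2827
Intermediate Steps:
b(t) = -12 - 18*t + 2*t² (b(t) = -12 + 2*((t² - 10*t) + t) = -12 + 2*(t² - 9*t) = -12 + (-18*t + 2*t²) = -12 - 18*t + 2*t²)
q = 2611 (q = 1646 + 965 = 2611)
j(X) = -2 - 4*X (j(X) = -4*X - 2 = -2 - 4*X)
j(-5)*b(0) - q = (-2 - 4*(-5))*(-12 - 18*0 + 2*0²) - 1*2611 = (-2 + 20)*(-12 + 0 + 2*0) - 2611 = 18*(-12 + 0 + 0) - 2611 = 18*(-12) - 2611 = -216 - 2611 = -2827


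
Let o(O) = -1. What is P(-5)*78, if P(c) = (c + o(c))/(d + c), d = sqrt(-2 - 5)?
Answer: 585/8 + 117*I*sqrt(7)/8 ≈ 73.125 + 38.694*I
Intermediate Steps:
d = I*sqrt(7) (d = sqrt(-7) = I*sqrt(7) ≈ 2.6458*I)
P(c) = (-1 + c)/(c + I*sqrt(7)) (P(c) = (c - 1)/(I*sqrt(7) + c) = (-1 + c)/(c + I*sqrt(7)))
P(-5)*78 = ((-1 - 5)/(-5 + I*sqrt(7)))*78 = (-6/(-5 + I*sqrt(7)))*78 = -6/(-5 + I*sqrt(7))*78 = -468/(-5 + I*sqrt(7))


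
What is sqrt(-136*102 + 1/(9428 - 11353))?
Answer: I*sqrt(2056177277)/385 ≈ 117.78*I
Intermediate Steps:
sqrt(-136*102 + 1/(9428 - 11353)) = sqrt(-13872 + 1/(-1925)) = sqrt(-13872 - 1/1925) = sqrt(-26703601/1925) = I*sqrt(2056177277)/385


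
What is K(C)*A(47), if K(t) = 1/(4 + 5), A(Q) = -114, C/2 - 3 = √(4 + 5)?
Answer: -38/3 ≈ -12.667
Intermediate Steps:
C = 12 (C = 6 + 2*√(4 + 5) = 6 + 2*√9 = 6 + 2*3 = 6 + 6 = 12)
K(t) = ⅑ (K(t) = 1/9 = ⅑)
K(C)*A(47) = (⅑)*(-114) = -38/3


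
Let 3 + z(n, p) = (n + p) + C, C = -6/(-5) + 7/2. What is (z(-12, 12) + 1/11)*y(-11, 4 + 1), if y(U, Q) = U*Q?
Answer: -197/2 ≈ -98.500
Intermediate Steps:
C = 47/10 (C = -6*(-⅕) + 7*(½) = 6/5 + 7/2 = 47/10 ≈ 4.7000)
y(U, Q) = Q*U
z(n, p) = 17/10 + n + p (z(n, p) = -3 + ((n + p) + 47/10) = -3 + (47/10 + n + p) = 17/10 + n + p)
(z(-12, 12) + 1/11)*y(-11, 4 + 1) = ((17/10 - 12 + 12) + 1/11)*((4 + 1)*(-11)) = (17/10 + 1/11)*(5*(-11)) = (197/110)*(-55) = -197/2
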